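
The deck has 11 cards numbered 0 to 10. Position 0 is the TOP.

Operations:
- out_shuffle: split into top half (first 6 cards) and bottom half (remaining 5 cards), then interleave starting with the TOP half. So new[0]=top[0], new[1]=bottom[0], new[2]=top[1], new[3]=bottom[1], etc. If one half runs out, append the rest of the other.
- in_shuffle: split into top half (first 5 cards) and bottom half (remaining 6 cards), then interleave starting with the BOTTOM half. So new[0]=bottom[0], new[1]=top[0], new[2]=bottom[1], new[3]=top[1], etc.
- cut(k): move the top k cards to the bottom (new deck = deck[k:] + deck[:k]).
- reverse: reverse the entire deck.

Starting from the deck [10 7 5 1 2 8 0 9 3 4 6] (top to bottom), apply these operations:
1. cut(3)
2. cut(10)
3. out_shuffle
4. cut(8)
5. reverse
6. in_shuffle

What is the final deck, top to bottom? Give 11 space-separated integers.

Answer: 1 10 3 8 5 6 9 2 7 4 0

Derivation:
After op 1 (cut(3)): [1 2 8 0 9 3 4 6 10 7 5]
After op 2 (cut(10)): [5 1 2 8 0 9 3 4 6 10 7]
After op 3 (out_shuffle): [5 3 1 4 2 6 8 10 0 7 9]
After op 4 (cut(8)): [0 7 9 5 3 1 4 2 6 8 10]
After op 5 (reverse): [10 8 6 2 4 1 3 5 9 7 0]
After op 6 (in_shuffle): [1 10 3 8 5 6 9 2 7 4 0]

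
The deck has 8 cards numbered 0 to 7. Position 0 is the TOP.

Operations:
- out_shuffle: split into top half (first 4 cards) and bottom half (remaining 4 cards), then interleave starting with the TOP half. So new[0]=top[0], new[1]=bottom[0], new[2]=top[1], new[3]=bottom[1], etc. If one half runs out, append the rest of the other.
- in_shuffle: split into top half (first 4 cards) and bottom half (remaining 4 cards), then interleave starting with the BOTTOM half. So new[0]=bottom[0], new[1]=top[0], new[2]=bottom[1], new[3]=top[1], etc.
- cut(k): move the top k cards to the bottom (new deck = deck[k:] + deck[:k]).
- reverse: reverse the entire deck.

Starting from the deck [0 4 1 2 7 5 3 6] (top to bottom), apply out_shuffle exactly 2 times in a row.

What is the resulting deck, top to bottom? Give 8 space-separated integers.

After op 1 (out_shuffle): [0 7 4 5 1 3 2 6]
After op 2 (out_shuffle): [0 1 7 3 4 2 5 6]

Answer: 0 1 7 3 4 2 5 6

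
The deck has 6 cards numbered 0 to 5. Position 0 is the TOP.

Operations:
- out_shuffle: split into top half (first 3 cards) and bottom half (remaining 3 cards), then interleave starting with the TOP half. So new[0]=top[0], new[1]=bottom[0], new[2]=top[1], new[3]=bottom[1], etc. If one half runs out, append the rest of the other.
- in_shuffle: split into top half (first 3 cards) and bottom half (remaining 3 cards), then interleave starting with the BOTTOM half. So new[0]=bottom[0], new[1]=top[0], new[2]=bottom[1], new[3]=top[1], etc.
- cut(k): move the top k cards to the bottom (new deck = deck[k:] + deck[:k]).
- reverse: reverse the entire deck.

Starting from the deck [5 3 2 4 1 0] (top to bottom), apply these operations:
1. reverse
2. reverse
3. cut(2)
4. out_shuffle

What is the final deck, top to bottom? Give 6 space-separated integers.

After op 1 (reverse): [0 1 4 2 3 5]
After op 2 (reverse): [5 3 2 4 1 0]
After op 3 (cut(2)): [2 4 1 0 5 3]
After op 4 (out_shuffle): [2 0 4 5 1 3]

Answer: 2 0 4 5 1 3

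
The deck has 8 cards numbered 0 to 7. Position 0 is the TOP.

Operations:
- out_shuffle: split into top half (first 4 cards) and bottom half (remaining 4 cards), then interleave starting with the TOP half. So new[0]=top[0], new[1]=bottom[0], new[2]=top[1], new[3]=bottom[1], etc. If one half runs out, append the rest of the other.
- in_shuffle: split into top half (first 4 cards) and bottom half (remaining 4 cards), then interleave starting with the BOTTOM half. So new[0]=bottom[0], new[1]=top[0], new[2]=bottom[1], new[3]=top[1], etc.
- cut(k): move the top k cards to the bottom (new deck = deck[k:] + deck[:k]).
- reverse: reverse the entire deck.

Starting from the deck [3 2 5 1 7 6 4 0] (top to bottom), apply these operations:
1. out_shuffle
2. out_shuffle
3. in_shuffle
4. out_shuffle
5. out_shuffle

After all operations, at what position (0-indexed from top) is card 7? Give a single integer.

After op 1 (out_shuffle): [3 7 2 6 5 4 1 0]
After op 2 (out_shuffle): [3 5 7 4 2 1 6 0]
After op 3 (in_shuffle): [2 3 1 5 6 7 0 4]
After op 4 (out_shuffle): [2 6 3 7 1 0 5 4]
After op 5 (out_shuffle): [2 1 6 0 3 5 7 4]
Card 7 is at position 6.

Answer: 6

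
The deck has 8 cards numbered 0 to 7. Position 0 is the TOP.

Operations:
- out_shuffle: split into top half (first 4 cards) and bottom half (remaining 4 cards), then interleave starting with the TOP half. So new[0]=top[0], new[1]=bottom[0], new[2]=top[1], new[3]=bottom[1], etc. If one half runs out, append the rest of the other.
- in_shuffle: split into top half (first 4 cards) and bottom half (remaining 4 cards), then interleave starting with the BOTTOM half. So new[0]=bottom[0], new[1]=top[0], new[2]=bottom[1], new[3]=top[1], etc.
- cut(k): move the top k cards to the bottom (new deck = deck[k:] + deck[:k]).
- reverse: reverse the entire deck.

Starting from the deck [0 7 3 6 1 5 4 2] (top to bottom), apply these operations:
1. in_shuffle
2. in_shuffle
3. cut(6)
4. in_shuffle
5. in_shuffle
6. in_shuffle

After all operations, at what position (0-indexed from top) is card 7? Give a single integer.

Answer: 6

Derivation:
After op 1 (in_shuffle): [1 0 5 7 4 3 2 6]
After op 2 (in_shuffle): [4 1 3 0 2 5 6 7]
After op 3 (cut(6)): [6 7 4 1 3 0 2 5]
After op 4 (in_shuffle): [3 6 0 7 2 4 5 1]
After op 5 (in_shuffle): [2 3 4 6 5 0 1 7]
After op 6 (in_shuffle): [5 2 0 3 1 4 7 6]
Card 7 is at position 6.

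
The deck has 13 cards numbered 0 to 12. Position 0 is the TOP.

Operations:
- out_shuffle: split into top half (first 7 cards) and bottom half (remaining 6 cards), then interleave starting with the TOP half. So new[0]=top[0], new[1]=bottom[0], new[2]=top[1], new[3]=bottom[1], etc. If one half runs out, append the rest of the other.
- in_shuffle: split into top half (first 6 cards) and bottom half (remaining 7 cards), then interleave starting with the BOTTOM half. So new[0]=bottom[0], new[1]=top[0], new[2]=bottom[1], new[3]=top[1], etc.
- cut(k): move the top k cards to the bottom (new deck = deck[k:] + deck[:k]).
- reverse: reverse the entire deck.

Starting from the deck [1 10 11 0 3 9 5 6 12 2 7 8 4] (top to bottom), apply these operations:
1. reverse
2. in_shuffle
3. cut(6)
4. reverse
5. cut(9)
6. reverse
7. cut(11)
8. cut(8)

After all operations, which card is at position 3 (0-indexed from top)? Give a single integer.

Answer: 0

Derivation:
After op 1 (reverse): [4 8 7 2 12 6 5 9 3 0 11 10 1]
After op 2 (in_shuffle): [5 4 9 8 3 7 0 2 11 12 10 6 1]
After op 3 (cut(6)): [0 2 11 12 10 6 1 5 4 9 8 3 7]
After op 4 (reverse): [7 3 8 9 4 5 1 6 10 12 11 2 0]
After op 5 (cut(9)): [12 11 2 0 7 3 8 9 4 5 1 6 10]
After op 6 (reverse): [10 6 1 5 4 9 8 3 7 0 2 11 12]
After op 7 (cut(11)): [11 12 10 6 1 5 4 9 8 3 7 0 2]
After op 8 (cut(8)): [8 3 7 0 2 11 12 10 6 1 5 4 9]
Position 3: card 0.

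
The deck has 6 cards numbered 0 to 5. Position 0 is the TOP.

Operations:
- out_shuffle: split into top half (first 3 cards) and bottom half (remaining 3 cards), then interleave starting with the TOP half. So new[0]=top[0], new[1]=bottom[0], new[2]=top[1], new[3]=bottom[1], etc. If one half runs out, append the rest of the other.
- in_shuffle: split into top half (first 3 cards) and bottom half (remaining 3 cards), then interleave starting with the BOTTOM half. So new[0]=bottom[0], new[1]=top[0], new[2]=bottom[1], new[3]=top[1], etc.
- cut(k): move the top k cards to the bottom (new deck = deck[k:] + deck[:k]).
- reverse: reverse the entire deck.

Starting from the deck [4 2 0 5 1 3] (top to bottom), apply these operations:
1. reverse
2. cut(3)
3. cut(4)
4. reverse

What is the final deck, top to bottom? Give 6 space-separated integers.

After op 1 (reverse): [3 1 5 0 2 4]
After op 2 (cut(3)): [0 2 4 3 1 5]
After op 3 (cut(4)): [1 5 0 2 4 3]
After op 4 (reverse): [3 4 2 0 5 1]

Answer: 3 4 2 0 5 1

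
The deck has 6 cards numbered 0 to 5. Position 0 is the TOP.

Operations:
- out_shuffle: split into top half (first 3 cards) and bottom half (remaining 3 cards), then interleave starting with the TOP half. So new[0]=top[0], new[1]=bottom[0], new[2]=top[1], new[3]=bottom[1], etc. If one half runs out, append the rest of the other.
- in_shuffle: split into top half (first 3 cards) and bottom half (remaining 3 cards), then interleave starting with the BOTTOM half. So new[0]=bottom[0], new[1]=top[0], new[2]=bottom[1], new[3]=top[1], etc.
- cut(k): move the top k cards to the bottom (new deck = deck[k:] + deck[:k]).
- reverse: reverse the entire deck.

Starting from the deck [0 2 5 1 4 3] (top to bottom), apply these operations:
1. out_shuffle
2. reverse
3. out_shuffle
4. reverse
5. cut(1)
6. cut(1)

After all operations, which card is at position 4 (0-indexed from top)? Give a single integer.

After op 1 (out_shuffle): [0 1 2 4 5 3]
After op 2 (reverse): [3 5 4 2 1 0]
After op 3 (out_shuffle): [3 2 5 1 4 0]
After op 4 (reverse): [0 4 1 5 2 3]
After op 5 (cut(1)): [4 1 5 2 3 0]
After op 6 (cut(1)): [1 5 2 3 0 4]
Position 4: card 0.

Answer: 0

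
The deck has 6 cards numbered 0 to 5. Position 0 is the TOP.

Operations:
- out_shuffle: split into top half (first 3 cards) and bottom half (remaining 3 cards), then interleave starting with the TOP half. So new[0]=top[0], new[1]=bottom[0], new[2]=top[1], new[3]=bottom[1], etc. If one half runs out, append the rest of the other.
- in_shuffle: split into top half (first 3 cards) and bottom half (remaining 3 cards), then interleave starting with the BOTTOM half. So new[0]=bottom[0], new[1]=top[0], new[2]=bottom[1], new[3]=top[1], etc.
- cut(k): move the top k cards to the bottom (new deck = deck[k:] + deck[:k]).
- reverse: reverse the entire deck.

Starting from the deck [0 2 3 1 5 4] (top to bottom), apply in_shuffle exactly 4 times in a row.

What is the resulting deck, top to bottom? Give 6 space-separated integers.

Answer: 1 0 5 2 4 3

Derivation:
After op 1 (in_shuffle): [1 0 5 2 4 3]
After op 2 (in_shuffle): [2 1 4 0 3 5]
After op 3 (in_shuffle): [0 2 3 1 5 4]
After op 4 (in_shuffle): [1 0 5 2 4 3]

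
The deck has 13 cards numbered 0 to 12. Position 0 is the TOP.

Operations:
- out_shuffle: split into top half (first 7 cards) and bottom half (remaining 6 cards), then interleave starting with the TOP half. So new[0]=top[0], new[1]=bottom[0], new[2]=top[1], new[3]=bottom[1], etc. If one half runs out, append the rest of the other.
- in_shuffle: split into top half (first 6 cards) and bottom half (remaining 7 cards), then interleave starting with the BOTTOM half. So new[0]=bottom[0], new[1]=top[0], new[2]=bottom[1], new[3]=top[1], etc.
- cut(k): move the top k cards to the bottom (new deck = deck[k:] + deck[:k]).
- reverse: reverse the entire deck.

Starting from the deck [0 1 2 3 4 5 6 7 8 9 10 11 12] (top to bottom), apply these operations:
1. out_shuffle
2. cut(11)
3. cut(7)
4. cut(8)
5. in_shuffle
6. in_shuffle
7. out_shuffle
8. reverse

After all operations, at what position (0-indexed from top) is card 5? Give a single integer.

Answer: 4

Derivation:
After op 1 (out_shuffle): [0 7 1 8 2 9 3 10 4 11 5 12 6]
After op 2 (cut(11)): [12 6 0 7 1 8 2 9 3 10 4 11 5]
After op 3 (cut(7)): [9 3 10 4 11 5 12 6 0 7 1 8 2]
After op 4 (cut(8)): [0 7 1 8 2 9 3 10 4 11 5 12 6]
After op 5 (in_shuffle): [3 0 10 7 4 1 11 8 5 2 12 9 6]
After op 6 (in_shuffle): [11 3 8 0 5 10 2 7 12 4 9 1 6]
After op 7 (out_shuffle): [11 7 3 12 8 4 0 9 5 1 10 6 2]
After op 8 (reverse): [2 6 10 1 5 9 0 4 8 12 3 7 11]
Card 5 is at position 4.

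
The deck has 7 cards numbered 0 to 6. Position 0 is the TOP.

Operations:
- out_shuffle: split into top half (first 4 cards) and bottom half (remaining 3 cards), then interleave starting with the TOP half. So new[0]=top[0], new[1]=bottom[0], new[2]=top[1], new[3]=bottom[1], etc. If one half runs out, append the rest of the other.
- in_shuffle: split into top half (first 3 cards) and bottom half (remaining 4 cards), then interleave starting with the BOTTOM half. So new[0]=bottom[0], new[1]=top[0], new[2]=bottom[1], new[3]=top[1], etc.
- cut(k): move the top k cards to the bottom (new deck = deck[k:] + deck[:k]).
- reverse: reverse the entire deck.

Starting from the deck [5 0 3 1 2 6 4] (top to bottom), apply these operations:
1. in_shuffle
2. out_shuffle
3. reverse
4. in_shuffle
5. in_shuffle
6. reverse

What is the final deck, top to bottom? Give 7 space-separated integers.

After op 1 (in_shuffle): [1 5 2 0 6 3 4]
After op 2 (out_shuffle): [1 6 5 3 2 4 0]
After op 3 (reverse): [0 4 2 3 5 6 1]
After op 4 (in_shuffle): [3 0 5 4 6 2 1]
After op 5 (in_shuffle): [4 3 6 0 2 5 1]
After op 6 (reverse): [1 5 2 0 6 3 4]

Answer: 1 5 2 0 6 3 4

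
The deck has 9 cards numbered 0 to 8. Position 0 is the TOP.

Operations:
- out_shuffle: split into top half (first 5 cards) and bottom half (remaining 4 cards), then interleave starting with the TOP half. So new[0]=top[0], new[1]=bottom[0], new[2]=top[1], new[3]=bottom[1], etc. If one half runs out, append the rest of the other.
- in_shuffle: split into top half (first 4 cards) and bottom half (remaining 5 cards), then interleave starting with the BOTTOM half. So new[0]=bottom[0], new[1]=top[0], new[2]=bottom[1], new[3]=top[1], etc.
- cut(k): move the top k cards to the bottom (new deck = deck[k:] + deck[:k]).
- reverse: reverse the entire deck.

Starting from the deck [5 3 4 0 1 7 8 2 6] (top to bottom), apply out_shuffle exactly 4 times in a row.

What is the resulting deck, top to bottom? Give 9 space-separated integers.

After op 1 (out_shuffle): [5 7 3 8 4 2 0 6 1]
After op 2 (out_shuffle): [5 2 7 0 3 6 8 1 4]
After op 3 (out_shuffle): [5 6 2 8 7 1 0 4 3]
After op 4 (out_shuffle): [5 1 6 0 2 4 8 3 7]

Answer: 5 1 6 0 2 4 8 3 7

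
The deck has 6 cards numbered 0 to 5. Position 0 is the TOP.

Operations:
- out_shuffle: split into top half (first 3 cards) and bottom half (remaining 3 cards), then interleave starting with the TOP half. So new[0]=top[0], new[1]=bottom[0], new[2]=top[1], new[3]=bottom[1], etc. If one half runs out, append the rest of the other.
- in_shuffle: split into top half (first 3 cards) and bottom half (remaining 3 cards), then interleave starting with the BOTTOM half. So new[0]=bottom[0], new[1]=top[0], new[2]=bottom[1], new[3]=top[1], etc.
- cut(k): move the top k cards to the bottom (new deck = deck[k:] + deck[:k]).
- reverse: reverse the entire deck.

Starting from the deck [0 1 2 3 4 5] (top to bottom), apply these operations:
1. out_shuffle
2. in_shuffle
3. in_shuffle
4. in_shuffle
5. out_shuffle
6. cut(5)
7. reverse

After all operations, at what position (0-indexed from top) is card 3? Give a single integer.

After op 1 (out_shuffle): [0 3 1 4 2 5]
After op 2 (in_shuffle): [4 0 2 3 5 1]
After op 3 (in_shuffle): [3 4 5 0 1 2]
After op 4 (in_shuffle): [0 3 1 4 2 5]
After op 5 (out_shuffle): [0 4 3 2 1 5]
After op 6 (cut(5)): [5 0 4 3 2 1]
After op 7 (reverse): [1 2 3 4 0 5]
Card 3 is at position 2.

Answer: 2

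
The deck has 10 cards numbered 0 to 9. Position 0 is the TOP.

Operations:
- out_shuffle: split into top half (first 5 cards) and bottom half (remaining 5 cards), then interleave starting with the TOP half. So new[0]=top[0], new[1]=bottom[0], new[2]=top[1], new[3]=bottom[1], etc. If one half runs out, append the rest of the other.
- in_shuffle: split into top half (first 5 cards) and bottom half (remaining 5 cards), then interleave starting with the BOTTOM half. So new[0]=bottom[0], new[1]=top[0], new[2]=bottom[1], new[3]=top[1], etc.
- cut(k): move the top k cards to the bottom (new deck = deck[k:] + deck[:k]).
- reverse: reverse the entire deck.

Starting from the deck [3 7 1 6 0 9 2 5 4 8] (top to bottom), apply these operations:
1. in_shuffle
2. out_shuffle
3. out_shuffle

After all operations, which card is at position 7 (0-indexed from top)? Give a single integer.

Answer: 5

Derivation:
After op 1 (in_shuffle): [9 3 2 7 5 1 4 6 8 0]
After op 2 (out_shuffle): [9 1 3 4 2 6 7 8 5 0]
After op 3 (out_shuffle): [9 6 1 7 3 8 4 5 2 0]
Position 7: card 5.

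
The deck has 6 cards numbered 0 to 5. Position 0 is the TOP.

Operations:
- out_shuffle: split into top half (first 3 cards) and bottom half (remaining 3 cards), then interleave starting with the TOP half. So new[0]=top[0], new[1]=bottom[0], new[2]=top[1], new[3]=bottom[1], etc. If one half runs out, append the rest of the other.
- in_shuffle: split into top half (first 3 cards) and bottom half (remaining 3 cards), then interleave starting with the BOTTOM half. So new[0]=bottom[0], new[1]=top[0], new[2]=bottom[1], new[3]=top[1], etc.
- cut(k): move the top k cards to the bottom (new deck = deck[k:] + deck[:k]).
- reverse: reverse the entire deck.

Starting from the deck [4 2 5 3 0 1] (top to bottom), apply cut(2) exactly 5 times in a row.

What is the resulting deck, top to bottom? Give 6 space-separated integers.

Answer: 0 1 4 2 5 3

Derivation:
After op 1 (cut(2)): [5 3 0 1 4 2]
After op 2 (cut(2)): [0 1 4 2 5 3]
After op 3 (cut(2)): [4 2 5 3 0 1]
After op 4 (cut(2)): [5 3 0 1 4 2]
After op 5 (cut(2)): [0 1 4 2 5 3]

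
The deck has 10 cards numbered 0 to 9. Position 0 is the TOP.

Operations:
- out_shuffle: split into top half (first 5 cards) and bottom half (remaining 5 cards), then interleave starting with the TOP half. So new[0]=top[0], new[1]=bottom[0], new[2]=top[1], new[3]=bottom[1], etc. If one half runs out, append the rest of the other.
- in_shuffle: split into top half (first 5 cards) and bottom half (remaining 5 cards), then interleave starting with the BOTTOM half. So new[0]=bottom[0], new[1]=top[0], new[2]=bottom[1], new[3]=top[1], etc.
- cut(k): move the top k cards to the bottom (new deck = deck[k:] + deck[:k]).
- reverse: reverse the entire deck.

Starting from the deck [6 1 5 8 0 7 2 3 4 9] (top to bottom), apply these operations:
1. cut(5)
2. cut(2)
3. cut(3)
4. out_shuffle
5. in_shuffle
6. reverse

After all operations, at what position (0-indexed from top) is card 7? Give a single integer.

After op 1 (cut(5)): [7 2 3 4 9 6 1 5 8 0]
After op 2 (cut(2)): [3 4 9 6 1 5 8 0 7 2]
After op 3 (cut(3)): [6 1 5 8 0 7 2 3 4 9]
After op 4 (out_shuffle): [6 7 1 2 5 3 8 4 0 9]
After op 5 (in_shuffle): [3 6 8 7 4 1 0 2 9 5]
After op 6 (reverse): [5 9 2 0 1 4 7 8 6 3]
Card 7 is at position 6.

Answer: 6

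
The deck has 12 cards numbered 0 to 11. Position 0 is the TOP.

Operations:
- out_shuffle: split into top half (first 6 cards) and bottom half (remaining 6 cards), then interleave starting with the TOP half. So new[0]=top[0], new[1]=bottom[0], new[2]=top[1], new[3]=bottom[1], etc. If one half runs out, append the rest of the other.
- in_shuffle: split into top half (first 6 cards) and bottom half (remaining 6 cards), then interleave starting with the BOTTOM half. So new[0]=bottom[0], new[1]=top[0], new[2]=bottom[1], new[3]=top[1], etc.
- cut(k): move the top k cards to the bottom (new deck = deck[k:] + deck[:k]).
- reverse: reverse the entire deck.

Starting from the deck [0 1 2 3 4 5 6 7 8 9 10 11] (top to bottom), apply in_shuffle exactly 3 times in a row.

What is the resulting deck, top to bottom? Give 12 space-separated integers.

After op 1 (in_shuffle): [6 0 7 1 8 2 9 3 10 4 11 5]
After op 2 (in_shuffle): [9 6 3 0 10 7 4 1 11 8 5 2]
After op 3 (in_shuffle): [4 9 1 6 11 3 8 0 5 10 2 7]

Answer: 4 9 1 6 11 3 8 0 5 10 2 7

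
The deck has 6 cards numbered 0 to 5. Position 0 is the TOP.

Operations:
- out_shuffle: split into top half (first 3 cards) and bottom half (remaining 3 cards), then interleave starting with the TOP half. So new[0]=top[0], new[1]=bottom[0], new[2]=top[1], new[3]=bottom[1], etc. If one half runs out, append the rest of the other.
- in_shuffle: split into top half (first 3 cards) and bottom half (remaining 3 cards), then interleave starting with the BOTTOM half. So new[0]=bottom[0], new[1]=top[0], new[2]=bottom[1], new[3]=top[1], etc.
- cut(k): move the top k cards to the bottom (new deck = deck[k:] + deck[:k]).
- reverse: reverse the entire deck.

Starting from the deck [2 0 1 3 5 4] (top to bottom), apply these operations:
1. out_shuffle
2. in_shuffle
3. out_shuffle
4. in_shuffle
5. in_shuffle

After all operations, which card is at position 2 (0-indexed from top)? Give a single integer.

Answer: 0

Derivation:
After op 1 (out_shuffle): [2 3 0 5 1 4]
After op 2 (in_shuffle): [5 2 1 3 4 0]
After op 3 (out_shuffle): [5 3 2 4 1 0]
After op 4 (in_shuffle): [4 5 1 3 0 2]
After op 5 (in_shuffle): [3 4 0 5 2 1]
Position 2: card 0.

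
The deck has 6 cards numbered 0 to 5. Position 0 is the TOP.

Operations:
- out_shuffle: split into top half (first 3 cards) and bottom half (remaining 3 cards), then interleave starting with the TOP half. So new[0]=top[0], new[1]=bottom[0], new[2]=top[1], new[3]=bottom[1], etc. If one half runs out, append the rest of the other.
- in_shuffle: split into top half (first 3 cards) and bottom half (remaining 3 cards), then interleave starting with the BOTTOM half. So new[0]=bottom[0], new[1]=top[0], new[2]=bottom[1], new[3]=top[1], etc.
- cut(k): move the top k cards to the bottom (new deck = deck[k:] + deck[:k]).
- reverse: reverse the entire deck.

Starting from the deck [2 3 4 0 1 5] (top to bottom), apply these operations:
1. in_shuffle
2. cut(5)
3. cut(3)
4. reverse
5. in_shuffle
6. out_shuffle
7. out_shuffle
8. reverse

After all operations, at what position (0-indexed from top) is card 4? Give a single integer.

Answer: 0

Derivation:
After op 1 (in_shuffle): [0 2 1 3 5 4]
After op 2 (cut(5)): [4 0 2 1 3 5]
After op 3 (cut(3)): [1 3 5 4 0 2]
After op 4 (reverse): [2 0 4 5 3 1]
After op 5 (in_shuffle): [5 2 3 0 1 4]
After op 6 (out_shuffle): [5 0 2 1 3 4]
After op 7 (out_shuffle): [5 1 0 3 2 4]
After op 8 (reverse): [4 2 3 0 1 5]
Card 4 is at position 0.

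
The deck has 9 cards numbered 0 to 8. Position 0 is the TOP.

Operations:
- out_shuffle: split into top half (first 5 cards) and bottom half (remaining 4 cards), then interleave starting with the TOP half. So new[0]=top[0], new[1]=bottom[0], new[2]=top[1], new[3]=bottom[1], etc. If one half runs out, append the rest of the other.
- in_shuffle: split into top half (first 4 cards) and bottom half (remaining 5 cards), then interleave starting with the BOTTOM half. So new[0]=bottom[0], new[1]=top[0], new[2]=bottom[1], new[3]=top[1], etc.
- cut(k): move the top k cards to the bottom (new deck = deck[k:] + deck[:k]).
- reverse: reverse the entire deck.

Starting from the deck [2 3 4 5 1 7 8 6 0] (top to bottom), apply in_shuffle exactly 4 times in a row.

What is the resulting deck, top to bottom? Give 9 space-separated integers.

After op 1 (in_shuffle): [1 2 7 3 8 4 6 5 0]
After op 2 (in_shuffle): [8 1 4 2 6 7 5 3 0]
After op 3 (in_shuffle): [6 8 7 1 5 4 3 2 0]
After op 4 (in_shuffle): [5 6 4 8 3 7 2 1 0]

Answer: 5 6 4 8 3 7 2 1 0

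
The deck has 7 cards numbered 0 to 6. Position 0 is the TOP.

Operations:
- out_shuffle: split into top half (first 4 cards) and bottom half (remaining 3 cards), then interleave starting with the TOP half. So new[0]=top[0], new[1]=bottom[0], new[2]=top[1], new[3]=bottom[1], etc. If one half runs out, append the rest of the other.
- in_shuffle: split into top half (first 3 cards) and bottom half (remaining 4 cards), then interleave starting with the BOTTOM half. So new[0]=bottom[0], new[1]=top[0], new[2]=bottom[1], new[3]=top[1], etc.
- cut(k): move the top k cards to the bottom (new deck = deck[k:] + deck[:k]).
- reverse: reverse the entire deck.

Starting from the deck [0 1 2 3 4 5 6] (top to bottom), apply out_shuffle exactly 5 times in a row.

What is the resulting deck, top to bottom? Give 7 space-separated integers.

Answer: 0 2 4 6 1 3 5

Derivation:
After op 1 (out_shuffle): [0 4 1 5 2 6 3]
After op 2 (out_shuffle): [0 2 4 6 1 3 5]
After op 3 (out_shuffle): [0 1 2 3 4 5 6]
After op 4 (out_shuffle): [0 4 1 5 2 6 3]
After op 5 (out_shuffle): [0 2 4 6 1 3 5]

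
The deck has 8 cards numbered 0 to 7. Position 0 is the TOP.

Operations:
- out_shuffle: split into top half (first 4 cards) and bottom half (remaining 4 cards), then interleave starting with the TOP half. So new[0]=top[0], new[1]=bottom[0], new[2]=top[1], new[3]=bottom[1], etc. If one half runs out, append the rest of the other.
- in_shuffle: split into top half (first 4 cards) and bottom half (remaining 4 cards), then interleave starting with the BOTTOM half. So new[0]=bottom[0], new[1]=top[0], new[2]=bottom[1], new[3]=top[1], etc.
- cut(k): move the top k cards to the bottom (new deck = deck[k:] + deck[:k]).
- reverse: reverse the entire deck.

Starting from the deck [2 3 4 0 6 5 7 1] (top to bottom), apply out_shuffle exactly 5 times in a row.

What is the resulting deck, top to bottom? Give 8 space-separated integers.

Answer: 2 4 6 7 3 0 5 1

Derivation:
After op 1 (out_shuffle): [2 6 3 5 4 7 0 1]
After op 2 (out_shuffle): [2 4 6 7 3 0 5 1]
After op 3 (out_shuffle): [2 3 4 0 6 5 7 1]
After op 4 (out_shuffle): [2 6 3 5 4 7 0 1]
After op 5 (out_shuffle): [2 4 6 7 3 0 5 1]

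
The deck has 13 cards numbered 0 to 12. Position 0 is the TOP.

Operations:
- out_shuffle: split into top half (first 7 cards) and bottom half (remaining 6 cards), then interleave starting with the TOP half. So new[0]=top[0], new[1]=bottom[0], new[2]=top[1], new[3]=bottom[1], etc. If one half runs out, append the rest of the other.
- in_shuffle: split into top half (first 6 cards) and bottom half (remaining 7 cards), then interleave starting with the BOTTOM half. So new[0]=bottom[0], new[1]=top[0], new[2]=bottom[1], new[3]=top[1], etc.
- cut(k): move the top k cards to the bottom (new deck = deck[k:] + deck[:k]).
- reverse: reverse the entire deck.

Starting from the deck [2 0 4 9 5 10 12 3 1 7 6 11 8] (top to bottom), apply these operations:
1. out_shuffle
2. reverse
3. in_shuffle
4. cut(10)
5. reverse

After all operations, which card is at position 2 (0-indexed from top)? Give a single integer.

Answer: 11

Derivation:
After op 1 (out_shuffle): [2 3 0 1 4 7 9 6 5 11 10 8 12]
After op 2 (reverse): [12 8 10 11 5 6 9 7 4 1 0 3 2]
After op 3 (in_shuffle): [9 12 7 8 4 10 1 11 0 5 3 6 2]
After op 4 (cut(10)): [3 6 2 9 12 7 8 4 10 1 11 0 5]
After op 5 (reverse): [5 0 11 1 10 4 8 7 12 9 2 6 3]
Position 2: card 11.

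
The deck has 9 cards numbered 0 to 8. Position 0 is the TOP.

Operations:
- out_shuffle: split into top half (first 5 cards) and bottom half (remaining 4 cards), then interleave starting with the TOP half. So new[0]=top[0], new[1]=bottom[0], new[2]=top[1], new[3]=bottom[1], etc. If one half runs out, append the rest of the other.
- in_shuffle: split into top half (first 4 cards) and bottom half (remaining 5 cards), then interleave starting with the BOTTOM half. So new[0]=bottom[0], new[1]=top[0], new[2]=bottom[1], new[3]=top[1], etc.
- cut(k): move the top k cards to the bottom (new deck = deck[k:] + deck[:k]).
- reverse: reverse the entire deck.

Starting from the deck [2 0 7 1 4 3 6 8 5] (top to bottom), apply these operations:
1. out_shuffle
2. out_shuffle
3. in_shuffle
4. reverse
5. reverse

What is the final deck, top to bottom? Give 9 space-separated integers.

After op 1 (out_shuffle): [2 3 0 6 7 8 1 5 4]
After op 2 (out_shuffle): [2 8 3 1 0 5 6 4 7]
After op 3 (in_shuffle): [0 2 5 8 6 3 4 1 7]
After op 4 (reverse): [7 1 4 3 6 8 5 2 0]
After op 5 (reverse): [0 2 5 8 6 3 4 1 7]

Answer: 0 2 5 8 6 3 4 1 7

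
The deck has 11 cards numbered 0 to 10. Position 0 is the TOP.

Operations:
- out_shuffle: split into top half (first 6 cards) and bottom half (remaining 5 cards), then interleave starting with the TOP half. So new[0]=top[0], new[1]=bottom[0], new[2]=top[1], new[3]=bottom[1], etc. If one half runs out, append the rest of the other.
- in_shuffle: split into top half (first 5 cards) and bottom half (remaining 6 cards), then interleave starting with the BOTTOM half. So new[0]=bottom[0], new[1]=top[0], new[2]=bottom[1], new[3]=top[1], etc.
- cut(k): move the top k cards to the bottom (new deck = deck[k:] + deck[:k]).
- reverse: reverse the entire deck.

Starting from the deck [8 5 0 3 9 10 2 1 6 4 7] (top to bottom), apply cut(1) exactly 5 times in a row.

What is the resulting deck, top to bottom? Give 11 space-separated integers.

Answer: 10 2 1 6 4 7 8 5 0 3 9

Derivation:
After op 1 (cut(1)): [5 0 3 9 10 2 1 6 4 7 8]
After op 2 (cut(1)): [0 3 9 10 2 1 6 4 7 8 5]
After op 3 (cut(1)): [3 9 10 2 1 6 4 7 8 5 0]
After op 4 (cut(1)): [9 10 2 1 6 4 7 8 5 0 3]
After op 5 (cut(1)): [10 2 1 6 4 7 8 5 0 3 9]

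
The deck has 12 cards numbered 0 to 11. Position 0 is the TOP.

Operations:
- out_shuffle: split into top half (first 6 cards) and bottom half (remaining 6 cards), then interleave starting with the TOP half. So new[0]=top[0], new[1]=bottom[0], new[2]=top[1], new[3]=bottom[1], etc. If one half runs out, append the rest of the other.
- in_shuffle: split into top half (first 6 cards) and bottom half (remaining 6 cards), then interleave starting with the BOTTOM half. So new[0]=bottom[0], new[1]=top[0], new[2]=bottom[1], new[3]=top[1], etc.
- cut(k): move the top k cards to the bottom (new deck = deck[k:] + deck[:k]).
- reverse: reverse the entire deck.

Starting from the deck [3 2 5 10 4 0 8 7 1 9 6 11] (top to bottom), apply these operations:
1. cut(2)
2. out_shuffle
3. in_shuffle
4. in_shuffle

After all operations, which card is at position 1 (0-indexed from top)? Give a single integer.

After op 1 (cut(2)): [5 10 4 0 8 7 1 9 6 11 3 2]
After op 2 (out_shuffle): [5 1 10 9 4 6 0 11 8 3 7 2]
After op 3 (in_shuffle): [0 5 11 1 8 10 3 9 7 4 2 6]
After op 4 (in_shuffle): [3 0 9 5 7 11 4 1 2 8 6 10]
Position 1: card 0.

Answer: 0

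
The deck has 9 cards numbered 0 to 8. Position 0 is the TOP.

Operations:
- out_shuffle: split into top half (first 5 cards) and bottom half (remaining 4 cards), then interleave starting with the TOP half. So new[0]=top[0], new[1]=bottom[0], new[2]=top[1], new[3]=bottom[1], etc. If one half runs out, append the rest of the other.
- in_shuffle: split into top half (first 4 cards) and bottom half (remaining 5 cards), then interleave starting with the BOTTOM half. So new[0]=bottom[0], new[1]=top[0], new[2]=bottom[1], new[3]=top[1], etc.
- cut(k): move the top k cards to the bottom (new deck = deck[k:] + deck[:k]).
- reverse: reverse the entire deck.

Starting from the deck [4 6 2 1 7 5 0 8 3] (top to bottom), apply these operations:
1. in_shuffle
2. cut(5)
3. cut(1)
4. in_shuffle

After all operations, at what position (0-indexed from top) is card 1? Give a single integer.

After op 1 (in_shuffle): [7 4 5 6 0 2 8 1 3]
After op 2 (cut(5)): [2 8 1 3 7 4 5 6 0]
After op 3 (cut(1)): [8 1 3 7 4 5 6 0 2]
After op 4 (in_shuffle): [4 8 5 1 6 3 0 7 2]
Card 1 is at position 3.

Answer: 3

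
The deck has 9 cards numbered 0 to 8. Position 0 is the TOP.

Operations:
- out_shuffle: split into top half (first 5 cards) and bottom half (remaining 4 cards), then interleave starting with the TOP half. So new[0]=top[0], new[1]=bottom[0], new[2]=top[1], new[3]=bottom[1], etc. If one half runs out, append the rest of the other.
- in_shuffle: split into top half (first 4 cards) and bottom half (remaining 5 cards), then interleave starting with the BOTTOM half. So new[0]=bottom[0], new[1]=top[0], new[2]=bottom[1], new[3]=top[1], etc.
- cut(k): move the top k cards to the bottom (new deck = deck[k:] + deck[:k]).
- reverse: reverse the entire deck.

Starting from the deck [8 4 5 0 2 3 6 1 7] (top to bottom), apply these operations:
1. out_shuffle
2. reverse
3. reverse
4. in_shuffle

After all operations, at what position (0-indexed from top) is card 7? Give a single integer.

Answer: 6

Derivation:
After op 1 (out_shuffle): [8 3 4 6 5 1 0 7 2]
After op 2 (reverse): [2 7 0 1 5 6 4 3 8]
After op 3 (reverse): [8 3 4 6 5 1 0 7 2]
After op 4 (in_shuffle): [5 8 1 3 0 4 7 6 2]
Card 7 is at position 6.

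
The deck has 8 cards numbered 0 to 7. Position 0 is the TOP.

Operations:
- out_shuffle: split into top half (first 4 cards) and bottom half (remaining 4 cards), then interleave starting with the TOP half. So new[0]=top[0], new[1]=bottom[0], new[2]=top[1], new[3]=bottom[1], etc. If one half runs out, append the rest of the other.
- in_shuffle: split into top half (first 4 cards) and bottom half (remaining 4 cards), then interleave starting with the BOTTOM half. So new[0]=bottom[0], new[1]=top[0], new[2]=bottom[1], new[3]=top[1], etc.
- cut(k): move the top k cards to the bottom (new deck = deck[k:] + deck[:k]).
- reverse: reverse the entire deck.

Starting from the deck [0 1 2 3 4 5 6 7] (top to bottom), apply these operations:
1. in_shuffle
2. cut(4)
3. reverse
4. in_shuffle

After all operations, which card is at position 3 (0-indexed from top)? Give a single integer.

Answer: 5

Derivation:
After op 1 (in_shuffle): [4 0 5 1 6 2 7 3]
After op 2 (cut(4)): [6 2 7 3 4 0 5 1]
After op 3 (reverse): [1 5 0 4 3 7 2 6]
After op 4 (in_shuffle): [3 1 7 5 2 0 6 4]
Position 3: card 5.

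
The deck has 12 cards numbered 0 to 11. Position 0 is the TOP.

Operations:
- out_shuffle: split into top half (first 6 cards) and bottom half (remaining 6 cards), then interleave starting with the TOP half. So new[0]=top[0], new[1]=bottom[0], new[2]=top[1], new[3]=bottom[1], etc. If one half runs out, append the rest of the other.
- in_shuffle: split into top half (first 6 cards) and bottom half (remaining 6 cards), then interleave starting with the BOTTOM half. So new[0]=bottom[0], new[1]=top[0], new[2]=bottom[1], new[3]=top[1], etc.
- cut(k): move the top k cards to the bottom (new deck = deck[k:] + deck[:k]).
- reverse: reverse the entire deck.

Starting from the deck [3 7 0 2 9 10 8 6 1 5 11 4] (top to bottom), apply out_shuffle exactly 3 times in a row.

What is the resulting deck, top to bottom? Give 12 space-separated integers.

After op 1 (out_shuffle): [3 8 7 6 0 1 2 5 9 11 10 4]
After op 2 (out_shuffle): [3 2 8 5 7 9 6 11 0 10 1 4]
After op 3 (out_shuffle): [3 6 2 11 8 0 5 10 7 1 9 4]

Answer: 3 6 2 11 8 0 5 10 7 1 9 4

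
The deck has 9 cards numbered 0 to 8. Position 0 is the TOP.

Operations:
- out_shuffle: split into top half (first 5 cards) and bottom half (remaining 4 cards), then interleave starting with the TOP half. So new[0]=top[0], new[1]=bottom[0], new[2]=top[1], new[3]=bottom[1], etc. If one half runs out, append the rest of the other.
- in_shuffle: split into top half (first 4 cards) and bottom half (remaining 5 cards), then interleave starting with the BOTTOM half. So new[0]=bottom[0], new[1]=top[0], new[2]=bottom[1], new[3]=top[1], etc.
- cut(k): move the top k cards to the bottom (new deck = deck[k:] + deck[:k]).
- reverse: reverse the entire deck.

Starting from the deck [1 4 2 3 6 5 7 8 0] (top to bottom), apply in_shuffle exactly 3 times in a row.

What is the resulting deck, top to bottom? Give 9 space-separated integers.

Answer: 8 7 5 6 3 2 4 1 0

Derivation:
After op 1 (in_shuffle): [6 1 5 4 7 2 8 3 0]
After op 2 (in_shuffle): [7 6 2 1 8 5 3 4 0]
After op 3 (in_shuffle): [8 7 5 6 3 2 4 1 0]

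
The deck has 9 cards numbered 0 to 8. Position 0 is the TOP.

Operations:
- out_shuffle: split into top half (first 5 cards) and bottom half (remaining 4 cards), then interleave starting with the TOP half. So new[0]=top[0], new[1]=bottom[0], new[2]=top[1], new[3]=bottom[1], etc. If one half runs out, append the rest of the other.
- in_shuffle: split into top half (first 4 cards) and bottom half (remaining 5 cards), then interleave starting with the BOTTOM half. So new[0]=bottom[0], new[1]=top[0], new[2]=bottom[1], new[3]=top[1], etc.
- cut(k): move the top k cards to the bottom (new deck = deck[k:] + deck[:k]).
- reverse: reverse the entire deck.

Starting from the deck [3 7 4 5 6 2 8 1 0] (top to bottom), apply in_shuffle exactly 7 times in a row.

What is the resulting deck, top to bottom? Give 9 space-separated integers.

Answer: 6 3 2 7 8 4 1 5 0

Derivation:
After op 1 (in_shuffle): [6 3 2 7 8 4 1 5 0]
After op 2 (in_shuffle): [8 6 4 3 1 2 5 7 0]
After op 3 (in_shuffle): [1 8 2 6 5 4 7 3 0]
After op 4 (in_shuffle): [5 1 4 8 7 2 3 6 0]
After op 5 (in_shuffle): [7 5 2 1 3 4 6 8 0]
After op 6 (in_shuffle): [3 7 4 5 6 2 8 1 0]
After op 7 (in_shuffle): [6 3 2 7 8 4 1 5 0]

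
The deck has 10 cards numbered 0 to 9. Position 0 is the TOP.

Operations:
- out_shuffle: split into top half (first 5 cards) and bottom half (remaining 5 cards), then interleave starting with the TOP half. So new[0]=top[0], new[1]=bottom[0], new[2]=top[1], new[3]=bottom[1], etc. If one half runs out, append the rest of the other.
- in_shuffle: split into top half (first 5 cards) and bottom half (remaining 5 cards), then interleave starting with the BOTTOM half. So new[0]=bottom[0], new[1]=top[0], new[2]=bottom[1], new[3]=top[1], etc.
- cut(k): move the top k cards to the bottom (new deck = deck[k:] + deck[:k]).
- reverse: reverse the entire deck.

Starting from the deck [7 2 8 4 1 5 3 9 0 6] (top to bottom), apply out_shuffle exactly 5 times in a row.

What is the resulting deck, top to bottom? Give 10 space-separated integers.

Answer: 7 8 1 3 0 2 4 5 9 6

Derivation:
After op 1 (out_shuffle): [7 5 2 3 8 9 4 0 1 6]
After op 2 (out_shuffle): [7 9 5 4 2 0 3 1 8 6]
After op 3 (out_shuffle): [7 0 9 3 5 1 4 8 2 6]
After op 4 (out_shuffle): [7 1 0 4 9 8 3 2 5 6]
After op 5 (out_shuffle): [7 8 1 3 0 2 4 5 9 6]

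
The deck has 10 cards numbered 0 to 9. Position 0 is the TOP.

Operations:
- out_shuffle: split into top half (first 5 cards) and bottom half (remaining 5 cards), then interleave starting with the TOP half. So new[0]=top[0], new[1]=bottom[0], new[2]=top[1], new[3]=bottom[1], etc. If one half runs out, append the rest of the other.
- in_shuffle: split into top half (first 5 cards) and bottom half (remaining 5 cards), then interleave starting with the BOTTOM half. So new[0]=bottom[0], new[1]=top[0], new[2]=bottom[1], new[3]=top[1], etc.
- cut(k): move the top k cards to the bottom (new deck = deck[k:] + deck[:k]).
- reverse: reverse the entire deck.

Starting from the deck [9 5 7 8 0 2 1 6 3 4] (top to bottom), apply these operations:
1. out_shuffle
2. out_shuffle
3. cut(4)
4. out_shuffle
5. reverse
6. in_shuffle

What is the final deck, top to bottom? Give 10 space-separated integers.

After op 1 (out_shuffle): [9 2 5 1 7 6 8 3 0 4]
After op 2 (out_shuffle): [9 6 2 8 5 3 1 0 7 4]
After op 3 (cut(4)): [5 3 1 0 7 4 9 6 2 8]
After op 4 (out_shuffle): [5 4 3 9 1 6 0 2 7 8]
After op 5 (reverse): [8 7 2 0 6 1 9 3 4 5]
After op 6 (in_shuffle): [1 8 9 7 3 2 4 0 5 6]

Answer: 1 8 9 7 3 2 4 0 5 6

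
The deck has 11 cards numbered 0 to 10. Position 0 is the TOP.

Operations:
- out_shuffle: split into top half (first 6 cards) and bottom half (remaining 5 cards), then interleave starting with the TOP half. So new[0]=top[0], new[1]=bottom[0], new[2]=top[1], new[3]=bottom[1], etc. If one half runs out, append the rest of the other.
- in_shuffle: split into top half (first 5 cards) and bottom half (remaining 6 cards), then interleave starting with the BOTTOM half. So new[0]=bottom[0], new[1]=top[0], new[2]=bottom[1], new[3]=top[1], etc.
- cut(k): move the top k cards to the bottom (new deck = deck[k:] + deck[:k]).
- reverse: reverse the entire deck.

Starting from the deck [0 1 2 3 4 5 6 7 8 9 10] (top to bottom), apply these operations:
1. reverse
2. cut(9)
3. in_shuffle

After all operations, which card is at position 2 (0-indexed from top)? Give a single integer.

Answer: 6

Derivation:
After op 1 (reverse): [10 9 8 7 6 5 4 3 2 1 0]
After op 2 (cut(9)): [1 0 10 9 8 7 6 5 4 3 2]
After op 3 (in_shuffle): [7 1 6 0 5 10 4 9 3 8 2]
Position 2: card 6.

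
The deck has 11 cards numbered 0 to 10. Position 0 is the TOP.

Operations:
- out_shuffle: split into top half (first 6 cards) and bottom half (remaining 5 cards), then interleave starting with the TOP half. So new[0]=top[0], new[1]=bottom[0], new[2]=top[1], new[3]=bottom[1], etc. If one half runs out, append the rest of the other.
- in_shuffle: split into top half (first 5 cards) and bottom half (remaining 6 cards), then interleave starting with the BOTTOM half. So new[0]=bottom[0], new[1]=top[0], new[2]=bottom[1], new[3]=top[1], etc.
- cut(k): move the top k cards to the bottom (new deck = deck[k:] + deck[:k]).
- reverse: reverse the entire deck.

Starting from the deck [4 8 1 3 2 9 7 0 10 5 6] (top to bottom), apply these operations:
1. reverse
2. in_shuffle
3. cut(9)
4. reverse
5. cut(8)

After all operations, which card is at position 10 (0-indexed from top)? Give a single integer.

After op 1 (reverse): [6 5 10 0 7 9 2 3 1 8 4]
After op 2 (in_shuffle): [9 6 2 5 3 10 1 0 8 7 4]
After op 3 (cut(9)): [7 4 9 6 2 5 3 10 1 0 8]
After op 4 (reverse): [8 0 1 10 3 5 2 6 9 4 7]
After op 5 (cut(8)): [9 4 7 8 0 1 10 3 5 2 6]
Position 10: card 6.

Answer: 6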